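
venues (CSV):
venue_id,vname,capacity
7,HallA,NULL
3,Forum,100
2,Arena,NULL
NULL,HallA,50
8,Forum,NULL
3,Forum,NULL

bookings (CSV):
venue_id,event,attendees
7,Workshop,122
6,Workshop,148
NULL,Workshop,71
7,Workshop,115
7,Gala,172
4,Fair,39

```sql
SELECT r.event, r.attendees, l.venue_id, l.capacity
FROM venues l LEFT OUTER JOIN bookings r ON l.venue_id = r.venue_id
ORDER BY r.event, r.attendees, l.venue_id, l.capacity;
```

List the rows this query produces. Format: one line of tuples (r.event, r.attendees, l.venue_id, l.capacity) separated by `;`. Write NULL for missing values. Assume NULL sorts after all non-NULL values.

LEFT JOIN keeps every row from `venues`; unmatched rows get NULL for `bookings`'s columns.
Matching on l.venue_id = r.venue_id. A NULL in a compared column never satisfies the condition.
Matched pairs: 3; unmatched l rows kept: 5.

(Gala, 172, 7, NULL); (Workshop, 115, 7, NULL); (Workshop, 122, 7, NULL); (NULL, NULL, 2, NULL); (NULL, NULL, 3, 100); (NULL, NULL, 3, NULL); (NULL, NULL, 8, NULL); (NULL, NULL, NULL, 50)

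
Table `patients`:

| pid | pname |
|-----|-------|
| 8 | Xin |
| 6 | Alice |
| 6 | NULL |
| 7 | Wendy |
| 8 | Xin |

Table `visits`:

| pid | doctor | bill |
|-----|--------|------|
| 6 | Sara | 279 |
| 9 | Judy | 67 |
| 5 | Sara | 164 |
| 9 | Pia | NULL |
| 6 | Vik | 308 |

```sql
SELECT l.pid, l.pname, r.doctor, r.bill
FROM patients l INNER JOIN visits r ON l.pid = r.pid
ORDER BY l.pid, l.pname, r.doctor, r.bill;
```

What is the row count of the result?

4

INNER JOIN keeps only pairs where the ON condition holds.
Matching on l.pid = r.pid.
- l row (pid=8): no match → dropped.
- l row (pid=6): matches 2 r row(s) → 2 output row(s).
- l row (pid=6): matches 2 r row(s) → 2 output row(s).
- l row (pid=7): no match → dropped.
- l row (pid=8): no match → dropped.
Total: 4 rows.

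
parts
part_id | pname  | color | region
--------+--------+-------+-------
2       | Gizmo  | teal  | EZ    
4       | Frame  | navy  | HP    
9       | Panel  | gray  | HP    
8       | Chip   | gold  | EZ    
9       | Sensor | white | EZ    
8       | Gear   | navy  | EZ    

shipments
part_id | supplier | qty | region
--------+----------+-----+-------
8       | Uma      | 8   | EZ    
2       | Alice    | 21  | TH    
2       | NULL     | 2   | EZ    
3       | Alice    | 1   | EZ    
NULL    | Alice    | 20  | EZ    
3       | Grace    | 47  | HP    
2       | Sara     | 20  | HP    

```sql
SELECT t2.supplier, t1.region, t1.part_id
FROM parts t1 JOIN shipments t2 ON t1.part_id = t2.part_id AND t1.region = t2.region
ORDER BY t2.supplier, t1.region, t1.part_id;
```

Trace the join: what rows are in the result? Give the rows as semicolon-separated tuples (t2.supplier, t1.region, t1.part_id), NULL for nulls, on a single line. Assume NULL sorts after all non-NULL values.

(Uma, EZ, 8); (Uma, EZ, 8); (NULL, EZ, 2)

INNER JOIN keeps only pairs where the ON condition holds.
Matching on t1.part_id = t2.part_id AND t1.region = t2.region. A NULL in a compared column never satisfies the condition.
- part_id=2, region=EZ: 1 matching t2 row(s), so 1 row(s) emitted.
- part_id=4, region=HP: no matching t2 row, dropped.
- part_id=9, region=HP: no matching t2 row, dropped.
- part_id=8, region=EZ: 1 matching t2 row(s), so 1 row(s) emitted.
- part_id=9, region=EZ: no matching t2 row, dropped.
- part_id=8, region=EZ: 1 matching t2 row(s), so 1 row(s) emitted.
After projecting and ordering:
t2.supplier | t1.region | t1.part_id
Uma | EZ | 8
Uma | EZ | 8
NULL | EZ | 2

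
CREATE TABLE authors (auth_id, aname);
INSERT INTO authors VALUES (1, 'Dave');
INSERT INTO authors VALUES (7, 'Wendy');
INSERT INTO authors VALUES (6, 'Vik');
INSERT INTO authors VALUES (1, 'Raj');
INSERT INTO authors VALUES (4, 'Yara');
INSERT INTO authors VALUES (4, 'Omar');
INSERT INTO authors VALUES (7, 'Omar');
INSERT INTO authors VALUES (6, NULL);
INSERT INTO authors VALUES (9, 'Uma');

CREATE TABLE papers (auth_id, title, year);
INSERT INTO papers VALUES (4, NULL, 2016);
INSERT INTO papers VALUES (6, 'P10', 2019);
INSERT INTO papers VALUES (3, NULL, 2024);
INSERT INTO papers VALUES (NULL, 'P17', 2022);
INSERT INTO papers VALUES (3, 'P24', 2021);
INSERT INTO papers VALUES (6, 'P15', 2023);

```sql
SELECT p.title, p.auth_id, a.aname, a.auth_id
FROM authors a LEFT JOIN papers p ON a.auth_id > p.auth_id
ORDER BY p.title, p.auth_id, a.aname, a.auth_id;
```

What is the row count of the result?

27

LEFT JOIN keeps every row from `authors`; unmatched rows get NULL for `papers`'s columns.
Matching on a.auth_id > p.auth_id. A NULL in a compared column never satisfies the condition.
- a[0] auth_id=1 → no match; kept with NULLs on the p side.
- a[1] auth_id=7 → 5 match(es) in p → 5 row(s).
- a[2] auth_id=6 → 3 match(es) in p → 3 row(s).
- a[3] auth_id=1 → no match; kept with NULLs on the p side.
- a[4] auth_id=4 → 2 match(es) in p → 2 row(s).
- a[5] auth_id=4 → 2 match(es) in p → 2 row(s).
- a[6] auth_id=7 → 5 match(es) in p → 5 row(s).
- a[7] auth_id=6 → 3 match(es) in p → 3 row(s).
- a[8] auth_id=9 → 5 match(es) in p → 5 row(s).
Total: 25 matched + 2 padded = 27 rows.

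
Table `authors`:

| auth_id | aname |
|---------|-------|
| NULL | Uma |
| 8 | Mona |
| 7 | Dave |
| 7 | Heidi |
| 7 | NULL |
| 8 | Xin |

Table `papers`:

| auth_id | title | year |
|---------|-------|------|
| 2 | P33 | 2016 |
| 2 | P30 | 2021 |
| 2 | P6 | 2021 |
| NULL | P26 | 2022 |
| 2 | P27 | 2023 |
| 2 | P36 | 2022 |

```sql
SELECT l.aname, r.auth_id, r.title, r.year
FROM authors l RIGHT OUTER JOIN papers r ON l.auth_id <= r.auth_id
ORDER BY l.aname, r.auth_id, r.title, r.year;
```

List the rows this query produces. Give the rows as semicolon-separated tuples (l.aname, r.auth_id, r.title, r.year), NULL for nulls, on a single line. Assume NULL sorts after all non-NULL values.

RIGHT JOIN keeps every row from `papers`; unmatched rows get NULL for `authors`'s columns.
Matching on l.auth_id <= r.auth_id. A NULL in a compared column never satisfies the condition.
- l (auth_id=NULL) has no partner in r.
- l (auth_id=8) has no partner in r.
- l (auth_id=7) has no partner in r.
- l (auth_id=7) has no partner in r.
- l (auth_id=7) has no partner in r.
- l (auth_id=8) has no partner in r.
- 6 row(s) from r found no l partner → padded with NULL.
After projecting and ordering:
l.aname | r.auth_id | r.title | r.year
NULL | 2 | P27 | 2023
NULL | 2 | P30 | 2021
NULL | 2 | P33 | 2016
NULL | 2 | P36 | 2022
NULL | 2 | P6 | 2021
NULL | NULL | P26 | 2022

(NULL, 2, P27, 2023); (NULL, 2, P30, 2021); (NULL, 2, P33, 2016); (NULL, 2, P36, 2022); (NULL, 2, P6, 2021); (NULL, NULL, P26, 2022)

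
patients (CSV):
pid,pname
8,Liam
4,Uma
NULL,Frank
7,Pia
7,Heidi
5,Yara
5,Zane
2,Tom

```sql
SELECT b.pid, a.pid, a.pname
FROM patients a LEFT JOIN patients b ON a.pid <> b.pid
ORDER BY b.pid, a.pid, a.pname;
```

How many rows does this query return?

LEFT JOIN keeps every row from `patients a`; unmatched rows get NULL for `patients b`'s columns.
Matching on a.pid <> b.pid. A NULL in a compared column never satisfies the condition.
- a (pid=8) pairs with 6 row(s) of b.
- a (pid=4) pairs with 6 row(s) of b.
- a (pid=NULL) has no partner → padded with NULL.
- a (pid=7) pairs with 5 row(s) of b.
- a (pid=7) pairs with 5 row(s) of b.
- a (pid=5) pairs with 5 row(s) of b.
- a (pid=5) pairs with 5 row(s) of b.
- a (pid=2) pairs with 6 row(s) of b.
Total: 38 matched + 1 padded = 39 rows.

39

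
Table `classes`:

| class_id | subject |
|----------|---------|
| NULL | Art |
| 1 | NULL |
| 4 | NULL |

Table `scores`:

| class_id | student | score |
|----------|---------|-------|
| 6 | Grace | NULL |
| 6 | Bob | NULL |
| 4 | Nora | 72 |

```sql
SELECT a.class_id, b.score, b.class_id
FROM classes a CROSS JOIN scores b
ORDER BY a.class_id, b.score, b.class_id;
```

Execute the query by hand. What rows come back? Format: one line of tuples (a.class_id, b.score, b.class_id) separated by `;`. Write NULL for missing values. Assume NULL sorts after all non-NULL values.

CROSS JOIN pairs every row of `classes` with every row of `scores`: 3 × 3 = 9 rows.
After projecting and ordering:
a.class_id | b.score | b.class_id
1 | 72 | 4
1 | NULL | 6
1 | NULL | 6
4 | 72 | 4
4 | NULL | 6
4 | NULL | 6
NULL | 72 | 4
NULL | NULL | 6
NULL | NULL | 6

(1, 72, 4); (1, NULL, 6); (1, NULL, 6); (4, 72, 4); (4, NULL, 6); (4, NULL, 6); (NULL, 72, 4); (NULL, NULL, 6); (NULL, NULL, 6)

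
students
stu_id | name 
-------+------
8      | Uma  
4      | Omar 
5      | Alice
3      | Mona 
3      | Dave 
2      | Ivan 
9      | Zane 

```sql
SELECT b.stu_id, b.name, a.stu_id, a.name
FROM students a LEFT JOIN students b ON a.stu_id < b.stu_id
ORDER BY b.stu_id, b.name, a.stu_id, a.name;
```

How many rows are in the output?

LEFT JOIN keeps every row from `students a`; unmatched rows get NULL for `students b`'s columns.
Matching on a.stu_id < b.stu_id.
- a (stu_id=8) pairs with 1 row(s) of b.
- a (stu_id=4) pairs with 3 row(s) of b.
- a (stu_id=5) pairs with 2 row(s) of b.
- a (stu_id=3) pairs with 4 row(s) of b.
- a (stu_id=3) pairs with 4 row(s) of b.
- a (stu_id=2) pairs with 6 row(s) of b.
- a (stu_id=9) has no partner → padded with NULL.
Total: 20 matched + 1 padded = 21 rows.

21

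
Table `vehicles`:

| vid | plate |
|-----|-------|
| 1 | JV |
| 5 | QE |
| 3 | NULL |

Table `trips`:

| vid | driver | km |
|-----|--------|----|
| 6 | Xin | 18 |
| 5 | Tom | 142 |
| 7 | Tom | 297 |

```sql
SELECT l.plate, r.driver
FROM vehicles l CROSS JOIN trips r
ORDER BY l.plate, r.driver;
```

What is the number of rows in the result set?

9

CROSS JOIN pairs every row of `vehicles` with every row of `trips`: 3 × 3 = 9 rows.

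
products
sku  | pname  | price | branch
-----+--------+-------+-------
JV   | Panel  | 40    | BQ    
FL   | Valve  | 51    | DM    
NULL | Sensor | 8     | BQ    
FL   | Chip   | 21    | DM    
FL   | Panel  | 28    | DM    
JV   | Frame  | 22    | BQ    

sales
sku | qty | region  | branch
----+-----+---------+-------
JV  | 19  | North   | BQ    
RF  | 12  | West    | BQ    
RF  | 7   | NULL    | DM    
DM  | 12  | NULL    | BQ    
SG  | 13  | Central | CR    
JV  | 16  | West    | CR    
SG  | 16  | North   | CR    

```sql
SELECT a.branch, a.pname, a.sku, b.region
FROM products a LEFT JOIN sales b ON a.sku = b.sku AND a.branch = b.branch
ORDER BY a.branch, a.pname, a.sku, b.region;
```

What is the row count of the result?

LEFT JOIN keeps every row from `products`; unmatched rows get NULL for `sales`'s columns.
Matching on a.sku = b.sku AND a.branch = b.branch. A NULL in a compared column never satisfies the condition.
- a[0] sku=JV, branch=BQ → 1 match(es) in b → 1 row(s).
- a[1] sku=FL, branch=DM → no match; kept with NULLs on the b side.
- a[2] sku=NULL, branch=BQ → no match; kept with NULLs on the b side.
- a[3] sku=FL, branch=DM → no match; kept with NULLs on the b side.
- a[4] sku=FL, branch=DM → no match; kept with NULLs on the b side.
- a[5] sku=JV, branch=BQ → 1 match(es) in b → 1 row(s).
Total: 2 matched + 4 padded = 6 rows.

6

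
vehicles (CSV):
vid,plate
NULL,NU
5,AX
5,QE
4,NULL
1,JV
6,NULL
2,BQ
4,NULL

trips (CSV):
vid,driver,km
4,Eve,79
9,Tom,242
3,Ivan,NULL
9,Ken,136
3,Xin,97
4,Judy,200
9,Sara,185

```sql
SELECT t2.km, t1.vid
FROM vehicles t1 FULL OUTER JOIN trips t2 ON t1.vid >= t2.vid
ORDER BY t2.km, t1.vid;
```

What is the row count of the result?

FULL OUTER JOIN keeps every row from both sides; unmatched rows get NULL for the other side's columns.
Matching on t1.vid >= t2.vid. A NULL in a compared column never satisfies the condition.
Matched pairs: 20; unmatched t1 rows kept: 3; unmatched t2 rows kept: 3.
Total: 20 matched + 6 padded = 26 rows.

26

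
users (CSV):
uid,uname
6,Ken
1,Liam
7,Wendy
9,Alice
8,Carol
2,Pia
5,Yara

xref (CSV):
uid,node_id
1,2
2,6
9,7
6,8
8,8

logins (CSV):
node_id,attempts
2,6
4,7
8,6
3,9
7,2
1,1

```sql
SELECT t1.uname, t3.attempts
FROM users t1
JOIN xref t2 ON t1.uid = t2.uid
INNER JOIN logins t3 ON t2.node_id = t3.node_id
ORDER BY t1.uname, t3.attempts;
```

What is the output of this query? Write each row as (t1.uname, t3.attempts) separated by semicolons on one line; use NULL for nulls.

(Alice, 2); (Carol, 6); (Ken, 6); (Liam, 6)

Step 1 — t1 INNER JOIN t2 on uid → 5 row(s).
Then INNER JOIN `logins t3` on node_id: keep only rows whose t2.node_id appears in t3.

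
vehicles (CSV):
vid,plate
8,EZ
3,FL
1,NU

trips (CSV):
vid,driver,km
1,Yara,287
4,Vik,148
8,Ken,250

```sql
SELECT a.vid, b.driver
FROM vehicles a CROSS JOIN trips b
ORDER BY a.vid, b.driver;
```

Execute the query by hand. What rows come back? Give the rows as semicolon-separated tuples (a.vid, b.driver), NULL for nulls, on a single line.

(1, Ken); (1, Vik); (1, Yara); (3, Ken); (3, Vik); (3, Yara); (8, Ken); (8, Vik); (8, Yara)

CROSS JOIN pairs every row of `vehicles` with every row of `trips`: 3 × 3 = 9 rows.
After projecting and ordering:
a.vid | b.driver
1 | Ken
1 | Vik
1 | Yara
3 | Ken
3 | Vik
3 | Yara
8 | Ken
8 | Vik
8 | Yara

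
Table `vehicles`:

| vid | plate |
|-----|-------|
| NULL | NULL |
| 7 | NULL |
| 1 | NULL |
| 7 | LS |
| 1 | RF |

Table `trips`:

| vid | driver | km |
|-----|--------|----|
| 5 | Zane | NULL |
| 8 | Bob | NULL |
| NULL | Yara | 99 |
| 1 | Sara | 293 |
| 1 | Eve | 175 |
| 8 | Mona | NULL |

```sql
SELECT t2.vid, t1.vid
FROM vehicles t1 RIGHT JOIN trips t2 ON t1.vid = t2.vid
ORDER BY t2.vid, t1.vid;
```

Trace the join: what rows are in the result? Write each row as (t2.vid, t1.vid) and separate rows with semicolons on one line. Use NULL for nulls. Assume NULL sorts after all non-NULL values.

RIGHT JOIN keeps every row from `trips`; unmatched rows get NULL for `vehicles`'s columns.
Matching on t1.vid = t2.vid. A NULL in a compared column never satisfies the condition.
- t1 row (vid=NULL): no match.
- t1 row (vid=7): no match.
- t1 row (vid=1): matches 2 t2 row(s) → 2 output row(s).
- t1 row (vid=7): no match.
- t1 row (vid=1): matches 2 t2 row(s) → 2 output row(s).
- 4 t2 row(s) had no t1 match → kept, t1 columns NULL.
After projecting and ordering:
t2.vid | t1.vid
1 | 1
1 | 1
1 | 1
1 | 1
5 | NULL
8 | NULL
8 | NULL
NULL | NULL

(1, 1); (1, 1); (1, 1); (1, 1); (5, NULL); (8, NULL); (8, NULL); (NULL, NULL)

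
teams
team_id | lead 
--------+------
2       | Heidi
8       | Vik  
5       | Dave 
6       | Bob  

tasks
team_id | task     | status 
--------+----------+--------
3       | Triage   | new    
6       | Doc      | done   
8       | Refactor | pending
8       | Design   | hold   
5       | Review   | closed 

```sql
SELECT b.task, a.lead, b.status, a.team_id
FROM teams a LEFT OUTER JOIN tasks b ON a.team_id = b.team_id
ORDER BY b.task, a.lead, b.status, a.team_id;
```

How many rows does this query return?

5

LEFT JOIN keeps every row from `teams`; unmatched rows get NULL for `tasks`'s columns.
Matching on a.team_id = b.team_id.
- a[0] team_id=2 → no match; kept with NULLs on the b side.
- a[1] team_id=8 → 2 match(es) in b → 2 row(s).
- a[2] team_id=5 → 1 match(es) in b → 1 row(s).
- a[3] team_id=6 → 1 match(es) in b → 1 row(s).
Total: 4 matched + 1 padded = 5 rows.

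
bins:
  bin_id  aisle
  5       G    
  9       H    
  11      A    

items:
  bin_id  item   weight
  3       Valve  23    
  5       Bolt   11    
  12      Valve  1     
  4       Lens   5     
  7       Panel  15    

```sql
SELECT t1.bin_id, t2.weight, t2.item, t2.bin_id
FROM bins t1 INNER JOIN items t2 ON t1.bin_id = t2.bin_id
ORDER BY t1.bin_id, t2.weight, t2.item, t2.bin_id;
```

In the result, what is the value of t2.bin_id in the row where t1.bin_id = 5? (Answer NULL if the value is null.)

INNER JOIN keeps only pairs where the ON condition holds.
Matching on t1.bin_id = t2.bin_id.
- t1 (bin_id=5) pairs with 1 row(s) of t2.
- t1 (bin_id=9) has no partner → excluded.
- t1 (bin_id=11) has no partner → excluded.

5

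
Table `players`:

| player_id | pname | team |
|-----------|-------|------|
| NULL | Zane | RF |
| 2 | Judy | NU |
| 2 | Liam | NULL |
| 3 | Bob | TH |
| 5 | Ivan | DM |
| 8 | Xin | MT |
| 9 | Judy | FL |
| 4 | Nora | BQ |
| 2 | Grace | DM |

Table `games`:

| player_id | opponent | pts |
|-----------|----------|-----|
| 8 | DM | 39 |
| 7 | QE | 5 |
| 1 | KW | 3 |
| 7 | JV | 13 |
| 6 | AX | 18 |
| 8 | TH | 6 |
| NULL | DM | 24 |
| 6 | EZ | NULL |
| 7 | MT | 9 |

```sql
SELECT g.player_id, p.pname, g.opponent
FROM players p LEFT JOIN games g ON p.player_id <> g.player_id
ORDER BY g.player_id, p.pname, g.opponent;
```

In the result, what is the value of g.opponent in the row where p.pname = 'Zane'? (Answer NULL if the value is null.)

NULL

LEFT JOIN keeps every row from `players`; unmatched rows get NULL for `games`'s columns.
Matching on p.player_id <> g.player_id. A NULL in a compared column never satisfies the condition.
- player_id=NULL: no g row matches, row kept with g columns NULL.
- player_id=2: 8 matching g row(s), so 8 row(s) emitted.
- player_id=2: 8 matching g row(s), so 8 row(s) emitted.
- player_id=3: 8 matching g row(s), so 8 row(s) emitted.
- player_id=5: 8 matching g row(s), so 8 row(s) emitted.
- player_id=8: 6 matching g row(s), so 6 row(s) emitted.
- player_id=9: 8 matching g row(s), so 8 row(s) emitted.
- player_id=4: 8 matching g row(s), so 8 row(s) emitted.
- player_id=2: 8 matching g row(s), so 8 row(s) emitted.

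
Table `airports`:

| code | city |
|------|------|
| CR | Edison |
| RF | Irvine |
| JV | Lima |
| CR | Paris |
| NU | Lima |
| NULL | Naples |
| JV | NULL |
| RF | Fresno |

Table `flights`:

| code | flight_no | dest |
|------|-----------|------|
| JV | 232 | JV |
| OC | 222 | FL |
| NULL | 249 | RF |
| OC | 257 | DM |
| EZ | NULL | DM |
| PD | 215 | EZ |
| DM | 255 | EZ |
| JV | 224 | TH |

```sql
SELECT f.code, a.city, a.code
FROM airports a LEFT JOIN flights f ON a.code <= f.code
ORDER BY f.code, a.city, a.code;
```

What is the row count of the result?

LEFT JOIN keeps every row from `airports`; unmatched rows get NULL for `flights`'s columns.
Matching on a.code <= f.code. A NULL in a compared column never satisfies the condition.
Matched pairs: 27; unmatched a rows kept: 3.
Total: 27 matched + 3 padded = 30 rows.

30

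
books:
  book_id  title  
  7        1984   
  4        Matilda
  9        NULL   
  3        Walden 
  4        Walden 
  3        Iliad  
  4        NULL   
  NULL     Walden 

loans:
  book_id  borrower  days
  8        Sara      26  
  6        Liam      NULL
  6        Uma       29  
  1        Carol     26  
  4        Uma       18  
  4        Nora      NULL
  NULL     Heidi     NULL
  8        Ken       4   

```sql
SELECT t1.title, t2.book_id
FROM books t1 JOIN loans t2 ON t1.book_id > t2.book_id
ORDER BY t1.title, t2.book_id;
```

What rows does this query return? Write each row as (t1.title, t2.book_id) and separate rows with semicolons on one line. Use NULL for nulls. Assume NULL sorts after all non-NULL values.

(1984, 1); (1984, 4); (1984, 4); (1984, 6); (1984, 6); (Iliad, 1); (Matilda, 1); (Walden, 1); (Walden, 1); (NULL, 1); (NULL, 1); (NULL, 4); (NULL, 4); (NULL, 6); (NULL, 6); (NULL, 8); (NULL, 8)

INNER JOIN keeps only pairs where the ON condition holds.
Matching on t1.book_id > t2.book_id. A NULL in a compared column never satisfies the condition.
Matched pairs: 17.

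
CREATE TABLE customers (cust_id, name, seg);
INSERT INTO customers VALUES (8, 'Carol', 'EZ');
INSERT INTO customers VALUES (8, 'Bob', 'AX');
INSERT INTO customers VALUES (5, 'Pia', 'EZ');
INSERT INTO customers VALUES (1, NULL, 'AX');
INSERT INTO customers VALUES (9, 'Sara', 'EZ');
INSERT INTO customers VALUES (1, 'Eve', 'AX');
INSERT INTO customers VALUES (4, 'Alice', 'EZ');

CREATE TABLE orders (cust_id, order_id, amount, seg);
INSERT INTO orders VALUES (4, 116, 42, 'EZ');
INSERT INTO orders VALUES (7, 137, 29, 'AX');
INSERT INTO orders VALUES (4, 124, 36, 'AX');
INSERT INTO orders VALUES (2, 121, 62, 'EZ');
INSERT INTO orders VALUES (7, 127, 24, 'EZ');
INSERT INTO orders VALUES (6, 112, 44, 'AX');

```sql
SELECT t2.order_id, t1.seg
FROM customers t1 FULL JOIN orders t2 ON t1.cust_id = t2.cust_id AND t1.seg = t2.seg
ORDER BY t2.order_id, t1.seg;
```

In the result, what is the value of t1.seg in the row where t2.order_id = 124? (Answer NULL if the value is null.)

NULL

FULL OUTER JOIN keeps every row from both sides; unmatched rows get NULL for the other side's columns.
Matching on t1.cust_id = t2.cust_id AND t1.seg = t2.seg.
Matched pairs: 1; unmatched t1 rows kept: 6; unmatched t2 rows kept: 5.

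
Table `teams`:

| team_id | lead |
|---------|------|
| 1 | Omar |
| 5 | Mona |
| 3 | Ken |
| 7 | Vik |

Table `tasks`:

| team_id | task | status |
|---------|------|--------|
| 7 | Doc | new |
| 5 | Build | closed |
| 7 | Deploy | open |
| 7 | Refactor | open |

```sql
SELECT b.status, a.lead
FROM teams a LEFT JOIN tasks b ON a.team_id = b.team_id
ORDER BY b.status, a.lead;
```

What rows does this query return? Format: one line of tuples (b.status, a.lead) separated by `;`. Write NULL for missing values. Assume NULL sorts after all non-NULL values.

(closed, Mona); (new, Vik); (open, Vik); (open, Vik); (NULL, Ken); (NULL, Omar)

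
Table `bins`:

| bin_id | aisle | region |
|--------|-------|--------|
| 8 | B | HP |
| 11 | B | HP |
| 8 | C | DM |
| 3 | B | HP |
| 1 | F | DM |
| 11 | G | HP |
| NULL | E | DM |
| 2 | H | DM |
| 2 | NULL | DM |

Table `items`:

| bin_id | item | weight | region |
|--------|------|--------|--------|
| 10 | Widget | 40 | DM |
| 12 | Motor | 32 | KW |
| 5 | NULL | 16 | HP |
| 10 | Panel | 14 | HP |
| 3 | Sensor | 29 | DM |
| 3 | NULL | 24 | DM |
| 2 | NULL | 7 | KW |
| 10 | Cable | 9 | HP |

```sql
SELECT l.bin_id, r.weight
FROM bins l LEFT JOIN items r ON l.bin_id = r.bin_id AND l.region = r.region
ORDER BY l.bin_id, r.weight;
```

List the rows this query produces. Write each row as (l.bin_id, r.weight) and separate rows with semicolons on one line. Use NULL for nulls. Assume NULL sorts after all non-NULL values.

(1, NULL); (2, NULL); (2, NULL); (3, NULL); (8, NULL); (8, NULL); (11, NULL); (11, NULL); (NULL, NULL)

LEFT JOIN keeps every row from `bins`; unmatched rows get NULL for `items`'s columns.
Matching on l.bin_id = r.bin_id AND l.region = r.region. A NULL in a compared column never satisfies the condition.
- l[0] bin_id=8, region=HP → no match; kept with NULLs on the r side.
- l[1] bin_id=11, region=HP → no match; kept with NULLs on the r side.
- l[2] bin_id=8, region=DM → no match; kept with NULLs on the r side.
- l[3] bin_id=3, region=HP → no match; kept with NULLs on the r side.
- l[4] bin_id=1, region=DM → no match; kept with NULLs on the r side.
- l[5] bin_id=11, region=HP → no match; kept with NULLs on the r side.
- l[6] bin_id=NULL, region=DM → no match; kept with NULLs on the r side.
- l[7] bin_id=2, region=DM → no match; kept with NULLs on the r side.
- l[8] bin_id=2, region=DM → no match; kept with NULLs on the r side.
After projecting and ordering:
l.bin_id | r.weight
1 | NULL
2 | NULL
2 | NULL
3 | NULL
8 | NULL
8 | NULL
11 | NULL
11 | NULL
NULL | NULL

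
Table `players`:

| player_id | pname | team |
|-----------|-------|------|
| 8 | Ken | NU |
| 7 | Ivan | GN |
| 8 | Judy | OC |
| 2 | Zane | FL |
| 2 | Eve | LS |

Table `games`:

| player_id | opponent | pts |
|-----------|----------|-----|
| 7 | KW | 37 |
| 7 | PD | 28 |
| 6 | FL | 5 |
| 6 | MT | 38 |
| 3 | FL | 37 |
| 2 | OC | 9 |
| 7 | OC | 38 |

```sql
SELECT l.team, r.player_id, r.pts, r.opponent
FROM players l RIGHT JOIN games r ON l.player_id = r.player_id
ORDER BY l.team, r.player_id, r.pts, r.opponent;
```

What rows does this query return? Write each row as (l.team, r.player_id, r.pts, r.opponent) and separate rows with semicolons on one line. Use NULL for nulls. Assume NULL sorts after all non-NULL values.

(FL, 2, 9, OC); (GN, 7, 28, PD); (GN, 7, 37, KW); (GN, 7, 38, OC); (LS, 2, 9, OC); (NULL, 3, 37, FL); (NULL, 6, 5, FL); (NULL, 6, 38, MT)

RIGHT JOIN keeps every row from `games`; unmatched rows get NULL for `players`'s columns.
Matching on l.player_id = r.player_id.
Matched pairs: 5; unmatched r rows kept: 3.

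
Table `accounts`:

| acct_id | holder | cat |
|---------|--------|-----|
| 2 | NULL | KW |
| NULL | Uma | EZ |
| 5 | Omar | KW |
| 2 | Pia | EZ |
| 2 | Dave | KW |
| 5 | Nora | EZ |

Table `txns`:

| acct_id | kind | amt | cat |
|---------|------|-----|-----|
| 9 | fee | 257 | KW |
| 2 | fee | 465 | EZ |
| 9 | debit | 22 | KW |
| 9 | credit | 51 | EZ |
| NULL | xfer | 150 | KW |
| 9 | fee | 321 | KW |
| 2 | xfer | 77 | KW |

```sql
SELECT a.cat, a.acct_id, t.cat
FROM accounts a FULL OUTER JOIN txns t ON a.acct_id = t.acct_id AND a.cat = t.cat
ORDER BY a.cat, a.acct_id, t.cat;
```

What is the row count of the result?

11

FULL OUTER JOIN keeps every row from both sides; unmatched rows get NULL for the other side's columns.
Matching on a.acct_id = t.acct_id AND a.cat = t.cat. A NULL in a compared column never satisfies the condition.
- acct_id=2, cat=KW: 1 matching t row(s), so 1 row(s) emitted.
- acct_id=NULL, cat=EZ: no t row matches, row kept with t columns NULL.
- acct_id=5, cat=KW: no t row matches, row kept with t columns NULL.
- acct_id=2, cat=EZ: 1 matching t row(s), so 1 row(s) emitted.
- acct_id=2, cat=KW: 1 matching t row(s), so 1 row(s) emitted.
- acct_id=5, cat=EZ: no t row matches, row kept with t columns NULL.
- 5 row(s) from t found no a partner → padded with NULL.
Total: 3 matched + 8 padded = 11 rows.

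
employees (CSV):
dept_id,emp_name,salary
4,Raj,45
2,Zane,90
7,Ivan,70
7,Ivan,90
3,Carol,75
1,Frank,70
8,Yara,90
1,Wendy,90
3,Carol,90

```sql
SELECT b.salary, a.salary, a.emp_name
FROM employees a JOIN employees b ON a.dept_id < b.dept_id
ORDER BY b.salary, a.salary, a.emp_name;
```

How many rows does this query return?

INNER JOIN keeps only pairs where the ON condition holds.
Matching on a.dept_id < b.dept_id.
- a (dept_id=4) pairs with 3 row(s) of b.
- a (dept_id=2) pairs with 6 row(s) of b.
- a (dept_id=7) pairs with 1 row(s) of b.
- a (dept_id=7) pairs with 1 row(s) of b.
- a (dept_id=3) pairs with 4 row(s) of b.
- a (dept_id=1) pairs with 7 row(s) of b.
- a (dept_id=8) has no partner → excluded.
- a (dept_id=1) pairs with 7 row(s) of b.
- a (dept_id=3) pairs with 4 row(s) of b.
Total: 33 rows.

33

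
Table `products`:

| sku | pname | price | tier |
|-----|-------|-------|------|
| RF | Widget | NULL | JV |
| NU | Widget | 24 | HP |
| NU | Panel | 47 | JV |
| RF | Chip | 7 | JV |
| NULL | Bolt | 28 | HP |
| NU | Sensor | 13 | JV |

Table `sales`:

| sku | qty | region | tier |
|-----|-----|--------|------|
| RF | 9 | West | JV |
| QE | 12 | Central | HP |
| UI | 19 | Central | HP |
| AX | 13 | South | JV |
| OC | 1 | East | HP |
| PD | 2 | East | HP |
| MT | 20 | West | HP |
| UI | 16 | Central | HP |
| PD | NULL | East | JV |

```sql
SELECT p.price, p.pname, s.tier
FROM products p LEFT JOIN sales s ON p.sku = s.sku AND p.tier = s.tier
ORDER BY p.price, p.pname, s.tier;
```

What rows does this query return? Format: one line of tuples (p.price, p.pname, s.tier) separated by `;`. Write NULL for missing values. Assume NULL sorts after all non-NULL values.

LEFT JOIN keeps every row from `products`; unmatched rows get NULL for `sales`'s columns.
Matching on p.sku = s.sku AND p.tier = s.tier. A NULL in a compared column never satisfies the condition.
Matched pairs: 2; unmatched p rows kept: 4.

(7, Chip, JV); (13, Sensor, NULL); (24, Widget, NULL); (28, Bolt, NULL); (47, Panel, NULL); (NULL, Widget, JV)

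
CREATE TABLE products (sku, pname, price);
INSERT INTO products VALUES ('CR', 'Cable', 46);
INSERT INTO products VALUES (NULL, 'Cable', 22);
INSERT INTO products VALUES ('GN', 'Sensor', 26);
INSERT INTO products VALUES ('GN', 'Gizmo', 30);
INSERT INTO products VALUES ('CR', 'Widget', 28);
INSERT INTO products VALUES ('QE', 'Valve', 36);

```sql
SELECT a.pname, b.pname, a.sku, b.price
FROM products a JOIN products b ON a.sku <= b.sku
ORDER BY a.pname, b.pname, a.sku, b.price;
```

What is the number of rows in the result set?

17

INNER JOIN keeps only pairs where the ON condition holds.
Matching on a.sku <= b.sku. A NULL in a compared column never satisfies the condition.
Matched pairs: 17.
Total: 17 rows.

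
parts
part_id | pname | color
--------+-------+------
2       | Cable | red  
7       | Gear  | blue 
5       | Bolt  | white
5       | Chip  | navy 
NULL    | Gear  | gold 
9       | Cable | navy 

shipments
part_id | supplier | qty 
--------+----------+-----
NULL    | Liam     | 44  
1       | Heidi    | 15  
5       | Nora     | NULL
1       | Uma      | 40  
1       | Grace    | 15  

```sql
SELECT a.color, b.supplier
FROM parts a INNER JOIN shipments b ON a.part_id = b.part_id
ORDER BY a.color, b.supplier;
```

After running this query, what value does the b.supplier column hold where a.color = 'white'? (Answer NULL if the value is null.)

INNER JOIN keeps only pairs where the ON condition holds.
Matching on a.part_id = b.part_id. A NULL in a compared column never satisfies the condition.
- a (part_id=2) has no partner → excluded.
- a (part_id=7) has no partner → excluded.
- a (part_id=5) pairs with 1 row(s) of b.
- a (part_id=5) pairs with 1 row(s) of b.
- a (part_id=NULL) has no partner → excluded.
- a (part_id=9) has no partner → excluded.

Nora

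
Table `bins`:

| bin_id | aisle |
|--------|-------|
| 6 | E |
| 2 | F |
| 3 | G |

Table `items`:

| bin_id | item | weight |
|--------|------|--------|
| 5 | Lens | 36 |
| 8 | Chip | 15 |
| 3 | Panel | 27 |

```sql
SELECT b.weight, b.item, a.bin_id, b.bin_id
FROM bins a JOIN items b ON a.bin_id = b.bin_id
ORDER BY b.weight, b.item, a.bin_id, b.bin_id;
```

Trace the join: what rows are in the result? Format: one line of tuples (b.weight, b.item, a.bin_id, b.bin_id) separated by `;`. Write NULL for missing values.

INNER JOIN keeps only pairs where the ON condition holds.
Matching on a.bin_id = b.bin_id.
- a (bin_id=6) has no partner → excluded.
- a (bin_id=2) has no partner → excluded.
- a (bin_id=3) pairs with 1 row(s) of b.
After projecting and ordering:
b.weight | b.item | a.bin_id | b.bin_id
27 | Panel | 3 | 3

(27, Panel, 3, 3)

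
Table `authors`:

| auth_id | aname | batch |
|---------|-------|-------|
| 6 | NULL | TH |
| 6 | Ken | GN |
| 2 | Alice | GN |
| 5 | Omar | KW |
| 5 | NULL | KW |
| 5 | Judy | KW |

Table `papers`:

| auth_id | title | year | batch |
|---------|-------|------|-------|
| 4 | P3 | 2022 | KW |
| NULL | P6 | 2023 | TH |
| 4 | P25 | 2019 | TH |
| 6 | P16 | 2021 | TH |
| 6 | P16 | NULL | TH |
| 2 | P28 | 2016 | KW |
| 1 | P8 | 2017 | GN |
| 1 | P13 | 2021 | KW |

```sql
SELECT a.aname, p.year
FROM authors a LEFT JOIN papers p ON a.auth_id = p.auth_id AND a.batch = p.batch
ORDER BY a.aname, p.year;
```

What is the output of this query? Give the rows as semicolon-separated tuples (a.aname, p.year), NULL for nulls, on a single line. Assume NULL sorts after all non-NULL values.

(Alice, NULL); (Judy, NULL); (Ken, NULL); (Omar, NULL); (NULL, 2021); (NULL, NULL); (NULL, NULL)

LEFT JOIN keeps every row from `authors`; unmatched rows get NULL for `papers`'s columns.
Matching on a.auth_id = p.auth_id AND a.batch = p.batch. A NULL in a compared column never satisfies the condition.
- auth_id=6, batch=TH: 2 matching p row(s), so 2 row(s) emitted.
- auth_id=6, batch=GN: no p row matches, row kept with p columns NULL.
- auth_id=2, batch=GN: no p row matches, row kept with p columns NULL.
- auth_id=5, batch=KW: no p row matches, row kept with p columns NULL.
- auth_id=5, batch=KW: no p row matches, row kept with p columns NULL.
- auth_id=5, batch=KW: no p row matches, row kept with p columns NULL.
After projecting and ordering:
a.aname | p.year
Alice | NULL
Judy | NULL
Ken | NULL
Omar | NULL
NULL | 2021
NULL | NULL
NULL | NULL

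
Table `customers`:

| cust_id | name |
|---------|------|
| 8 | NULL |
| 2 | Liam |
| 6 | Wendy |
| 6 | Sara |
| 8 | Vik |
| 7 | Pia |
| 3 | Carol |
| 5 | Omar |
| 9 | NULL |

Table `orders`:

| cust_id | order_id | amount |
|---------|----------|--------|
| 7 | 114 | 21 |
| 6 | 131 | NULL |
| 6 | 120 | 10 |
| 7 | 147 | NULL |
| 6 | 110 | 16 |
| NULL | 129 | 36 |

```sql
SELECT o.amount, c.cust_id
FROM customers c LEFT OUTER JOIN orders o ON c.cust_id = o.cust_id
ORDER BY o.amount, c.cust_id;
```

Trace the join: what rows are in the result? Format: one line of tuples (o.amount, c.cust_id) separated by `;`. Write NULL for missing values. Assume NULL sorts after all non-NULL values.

LEFT JOIN keeps every row from `customers`; unmatched rows get NULL for `orders`'s columns.
Matching on c.cust_id = o.cust_id. A NULL in a compared column never satisfies the condition.
- cust_id=8: no o row matches, row kept with o columns NULL.
- cust_id=2: no o row matches, row kept with o columns NULL.
- cust_id=6: 3 matching o row(s), so 3 row(s) emitted.
- cust_id=6: 3 matching o row(s), so 3 row(s) emitted.
- cust_id=8: no o row matches, row kept with o columns NULL.
- cust_id=7: 2 matching o row(s), so 2 row(s) emitted.
- cust_id=3: no o row matches, row kept with o columns NULL.
- cust_id=5: no o row matches, row kept with o columns NULL.
- cust_id=9: no o row matches, row kept with o columns NULL.

(10, 6); (10, 6); (16, 6); (16, 6); (21, 7); (NULL, 2); (NULL, 3); (NULL, 5); (NULL, 6); (NULL, 6); (NULL, 7); (NULL, 8); (NULL, 8); (NULL, 9)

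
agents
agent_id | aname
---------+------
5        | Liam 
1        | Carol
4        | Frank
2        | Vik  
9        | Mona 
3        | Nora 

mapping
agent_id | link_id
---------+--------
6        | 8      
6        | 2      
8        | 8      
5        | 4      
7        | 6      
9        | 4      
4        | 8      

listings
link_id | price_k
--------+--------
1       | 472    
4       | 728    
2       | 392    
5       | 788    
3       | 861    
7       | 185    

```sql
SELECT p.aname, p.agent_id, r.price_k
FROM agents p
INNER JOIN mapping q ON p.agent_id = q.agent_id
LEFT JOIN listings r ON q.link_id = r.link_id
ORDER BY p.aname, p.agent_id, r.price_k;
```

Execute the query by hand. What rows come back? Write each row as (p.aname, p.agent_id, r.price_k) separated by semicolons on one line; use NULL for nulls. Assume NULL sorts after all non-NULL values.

Step 1 — p INNER JOIN q on agent_id → 3 row(s).
Then LEFT JOIN `listings r` on link_id: each of those 3 rows is kept; rows whose q.link_id has no match in r get NULL for r's columns.

(Frank, 4, NULL); (Liam, 5, 728); (Mona, 9, 728)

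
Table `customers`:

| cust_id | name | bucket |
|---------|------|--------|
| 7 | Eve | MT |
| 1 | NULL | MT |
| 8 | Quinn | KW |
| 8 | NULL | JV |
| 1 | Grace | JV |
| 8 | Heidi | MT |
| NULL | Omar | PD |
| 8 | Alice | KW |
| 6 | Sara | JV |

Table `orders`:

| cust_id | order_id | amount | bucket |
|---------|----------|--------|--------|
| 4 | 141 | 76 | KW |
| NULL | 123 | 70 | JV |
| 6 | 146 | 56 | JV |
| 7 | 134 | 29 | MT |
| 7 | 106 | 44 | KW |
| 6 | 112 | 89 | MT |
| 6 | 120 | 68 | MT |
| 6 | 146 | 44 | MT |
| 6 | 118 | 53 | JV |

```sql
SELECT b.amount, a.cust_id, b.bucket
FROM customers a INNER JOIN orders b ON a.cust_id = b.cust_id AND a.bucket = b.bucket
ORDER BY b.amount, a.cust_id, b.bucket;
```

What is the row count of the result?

INNER JOIN keeps only pairs where the ON condition holds.
Matching on a.cust_id = b.cust_id AND a.bucket = b.bucket. A NULL in a compared column never satisfies the condition.
- cust_id=7, bucket=MT: 1 matching b row(s), so 1 row(s) emitted.
- cust_id=1, bucket=MT: no matching b row, dropped.
- cust_id=8, bucket=KW: no matching b row, dropped.
- cust_id=8, bucket=JV: no matching b row, dropped.
- cust_id=1, bucket=JV: no matching b row, dropped.
- cust_id=8, bucket=MT: no matching b row, dropped.
- cust_id=NULL, bucket=PD: no matching b row, dropped.
- cust_id=8, bucket=KW: no matching b row, dropped.
- cust_id=6, bucket=JV: 2 matching b row(s), so 2 row(s) emitted.
Total: 3 rows.

3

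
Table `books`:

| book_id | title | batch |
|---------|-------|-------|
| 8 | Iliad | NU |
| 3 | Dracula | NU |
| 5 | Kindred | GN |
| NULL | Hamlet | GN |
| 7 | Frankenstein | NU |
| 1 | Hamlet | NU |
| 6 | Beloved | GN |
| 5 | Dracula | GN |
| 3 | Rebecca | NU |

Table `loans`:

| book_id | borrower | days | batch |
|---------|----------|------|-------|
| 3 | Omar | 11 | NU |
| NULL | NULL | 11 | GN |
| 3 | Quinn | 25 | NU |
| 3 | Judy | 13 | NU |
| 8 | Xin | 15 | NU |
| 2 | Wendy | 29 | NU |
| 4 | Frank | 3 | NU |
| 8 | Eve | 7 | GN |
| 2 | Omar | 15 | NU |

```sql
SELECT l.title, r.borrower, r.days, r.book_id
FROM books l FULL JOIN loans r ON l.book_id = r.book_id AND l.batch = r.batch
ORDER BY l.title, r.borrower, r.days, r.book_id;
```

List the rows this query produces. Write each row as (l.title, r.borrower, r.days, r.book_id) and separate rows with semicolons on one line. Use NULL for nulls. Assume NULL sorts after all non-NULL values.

(Beloved, NULL, NULL, NULL); (Dracula, Judy, 13, 3); (Dracula, Omar, 11, 3); (Dracula, Quinn, 25, 3); (Dracula, NULL, NULL, NULL); (Frankenstein, NULL, NULL, NULL); (Hamlet, NULL, NULL, NULL); (Hamlet, NULL, NULL, NULL); (Iliad, Xin, 15, 8); (Kindred, NULL, NULL, NULL); (Rebecca, Judy, 13, 3); (Rebecca, Omar, 11, 3); (Rebecca, Quinn, 25, 3); (NULL, Eve, 7, 8); (NULL, Frank, 3, 4); (NULL, Omar, 15, 2); (NULL, Wendy, 29, 2); (NULL, NULL, 11, NULL)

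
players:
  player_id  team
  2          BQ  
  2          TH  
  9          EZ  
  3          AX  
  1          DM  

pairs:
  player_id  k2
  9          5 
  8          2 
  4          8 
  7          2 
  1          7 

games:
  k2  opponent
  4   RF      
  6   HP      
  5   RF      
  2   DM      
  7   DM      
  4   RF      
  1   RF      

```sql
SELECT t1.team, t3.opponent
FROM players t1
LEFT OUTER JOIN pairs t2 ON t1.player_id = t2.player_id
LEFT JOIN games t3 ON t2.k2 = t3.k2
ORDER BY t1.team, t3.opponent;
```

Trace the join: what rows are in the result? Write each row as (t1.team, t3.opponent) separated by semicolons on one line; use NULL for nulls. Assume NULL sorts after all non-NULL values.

(AX, NULL); (BQ, NULL); (DM, DM); (EZ, RF); (TH, NULL)

Joins associate left-to-right: players LEFT JOIN pairs on player_id gives 5 intermediate row(s).
Then LEFT JOIN `games t3` on k2: each of those 5 rows is kept; rows whose t2.k2 has no match in t3 get NULL for t3's columns.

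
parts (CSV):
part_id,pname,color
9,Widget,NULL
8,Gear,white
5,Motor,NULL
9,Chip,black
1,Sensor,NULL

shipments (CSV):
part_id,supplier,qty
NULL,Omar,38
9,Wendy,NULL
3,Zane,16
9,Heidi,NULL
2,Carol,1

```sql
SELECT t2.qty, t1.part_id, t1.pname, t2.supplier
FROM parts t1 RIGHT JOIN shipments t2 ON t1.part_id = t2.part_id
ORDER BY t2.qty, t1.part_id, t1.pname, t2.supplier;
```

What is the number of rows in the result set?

7

RIGHT JOIN keeps every row from `shipments`; unmatched rows get NULL for `parts`'s columns.
Matching on t1.part_id = t2.part_id. A NULL in a compared column never satisfies the condition.
- t1 (part_id=9) pairs with 2 row(s) of t2.
- t1 (part_id=8) has no partner in t2.
- t1 (part_id=5) has no partner in t2.
- t1 (part_id=9) pairs with 2 row(s) of t2.
- t1 (part_id=1) has no partner in t2.
- 3 row(s) from t2 found no t1 partner → padded with NULL.
Total: 4 matched + 3 padded = 7 rows.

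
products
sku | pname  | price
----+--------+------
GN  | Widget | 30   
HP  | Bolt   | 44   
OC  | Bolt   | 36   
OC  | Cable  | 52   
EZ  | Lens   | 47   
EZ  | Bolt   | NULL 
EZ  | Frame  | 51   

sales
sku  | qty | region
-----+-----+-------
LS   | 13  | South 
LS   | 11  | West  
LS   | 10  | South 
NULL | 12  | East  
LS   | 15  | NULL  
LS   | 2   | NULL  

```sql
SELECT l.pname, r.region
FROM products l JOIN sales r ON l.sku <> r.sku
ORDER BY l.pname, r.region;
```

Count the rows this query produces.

INNER JOIN keeps only pairs where the ON condition holds.
Matching on l.sku <> r.sku. A NULL in a compared column never satisfies the condition.
- l (sku=GN) pairs with 5 row(s) of r.
- l (sku=HP) pairs with 5 row(s) of r.
- l (sku=OC) pairs with 5 row(s) of r.
- l (sku=OC) pairs with 5 row(s) of r.
- l (sku=EZ) pairs with 5 row(s) of r.
- l (sku=EZ) pairs with 5 row(s) of r.
- l (sku=EZ) pairs with 5 row(s) of r.
Total: 35 rows.

35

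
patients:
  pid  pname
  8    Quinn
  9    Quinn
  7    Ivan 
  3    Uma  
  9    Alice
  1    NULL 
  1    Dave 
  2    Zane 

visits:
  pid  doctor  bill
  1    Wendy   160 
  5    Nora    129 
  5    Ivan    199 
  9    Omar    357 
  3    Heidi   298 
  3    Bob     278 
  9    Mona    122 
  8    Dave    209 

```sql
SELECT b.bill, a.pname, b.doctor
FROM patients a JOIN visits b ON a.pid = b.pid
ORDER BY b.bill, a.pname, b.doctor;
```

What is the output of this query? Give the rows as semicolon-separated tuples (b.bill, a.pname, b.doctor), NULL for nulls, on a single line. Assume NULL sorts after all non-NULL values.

INNER JOIN keeps only pairs where the ON condition holds.
Matching on a.pid = b.pid.
Matched pairs: 9.

(122, Alice, Mona); (122, Quinn, Mona); (160, Dave, Wendy); (160, NULL, Wendy); (209, Quinn, Dave); (278, Uma, Bob); (298, Uma, Heidi); (357, Alice, Omar); (357, Quinn, Omar)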